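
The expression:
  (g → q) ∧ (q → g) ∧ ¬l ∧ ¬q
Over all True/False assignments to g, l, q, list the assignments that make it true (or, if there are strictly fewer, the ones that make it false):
is true only for:
  g=False, l=False, q=False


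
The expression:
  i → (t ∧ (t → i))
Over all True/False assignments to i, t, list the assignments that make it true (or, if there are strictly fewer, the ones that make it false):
is false only for:
  i=True, t=False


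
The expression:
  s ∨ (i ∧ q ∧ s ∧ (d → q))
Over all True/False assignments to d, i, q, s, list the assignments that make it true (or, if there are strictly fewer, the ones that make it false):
is true only for:
  d=False, i=False, q=False, s=True;
  d=False, i=False, q=True, s=True;
  d=False, i=True, q=False, s=True;
  d=False, i=True, q=True, s=True;
  d=True, i=False, q=False, s=True;
  d=True, i=False, q=True, s=True;
  d=True, i=True, q=False, s=True;
  d=True, i=True, q=True, s=True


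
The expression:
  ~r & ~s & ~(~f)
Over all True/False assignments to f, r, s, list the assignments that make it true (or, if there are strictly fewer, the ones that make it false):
is true only for:
  f=True, r=False, s=False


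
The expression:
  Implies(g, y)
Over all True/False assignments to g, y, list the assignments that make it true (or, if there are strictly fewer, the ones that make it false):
is false only for:
  g=True, y=False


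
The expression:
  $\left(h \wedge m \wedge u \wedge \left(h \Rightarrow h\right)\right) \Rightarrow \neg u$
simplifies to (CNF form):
$\neg h \vee \neg m \vee \neg u$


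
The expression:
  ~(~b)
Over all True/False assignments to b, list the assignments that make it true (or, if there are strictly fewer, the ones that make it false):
is true only for:
  b=True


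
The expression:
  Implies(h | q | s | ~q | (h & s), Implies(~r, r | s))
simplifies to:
r | s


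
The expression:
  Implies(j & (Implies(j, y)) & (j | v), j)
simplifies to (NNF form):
True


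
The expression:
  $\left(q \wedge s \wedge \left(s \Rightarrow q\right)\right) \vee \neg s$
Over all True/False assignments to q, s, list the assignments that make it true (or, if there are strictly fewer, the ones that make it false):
is false only for:
  q=False, s=True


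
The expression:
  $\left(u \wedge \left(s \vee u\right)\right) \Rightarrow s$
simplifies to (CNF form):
$s \vee \neg u$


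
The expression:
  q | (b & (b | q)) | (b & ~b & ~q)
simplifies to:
b | q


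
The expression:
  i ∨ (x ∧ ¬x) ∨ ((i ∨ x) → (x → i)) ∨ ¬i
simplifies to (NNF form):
True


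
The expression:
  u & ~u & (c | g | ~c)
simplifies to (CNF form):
False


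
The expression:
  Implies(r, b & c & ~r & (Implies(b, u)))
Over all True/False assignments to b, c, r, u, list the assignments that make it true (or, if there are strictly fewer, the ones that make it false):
is true only for:
  b=False, c=False, r=False, u=False;
  b=False, c=False, r=False, u=True;
  b=False, c=True, r=False, u=False;
  b=False, c=True, r=False, u=True;
  b=True, c=False, r=False, u=False;
  b=True, c=False, r=False, u=True;
  b=True, c=True, r=False, u=False;
  b=True, c=True, r=False, u=True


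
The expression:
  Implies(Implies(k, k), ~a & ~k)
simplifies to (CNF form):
~a & ~k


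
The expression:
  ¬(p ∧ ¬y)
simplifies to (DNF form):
y ∨ ¬p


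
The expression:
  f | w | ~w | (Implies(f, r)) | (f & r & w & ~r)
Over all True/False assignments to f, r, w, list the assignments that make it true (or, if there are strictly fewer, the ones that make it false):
is always true.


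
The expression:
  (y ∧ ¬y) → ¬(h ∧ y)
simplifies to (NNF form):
True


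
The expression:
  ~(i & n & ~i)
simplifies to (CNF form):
True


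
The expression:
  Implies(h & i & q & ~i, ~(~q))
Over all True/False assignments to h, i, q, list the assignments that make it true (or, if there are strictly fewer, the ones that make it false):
is always true.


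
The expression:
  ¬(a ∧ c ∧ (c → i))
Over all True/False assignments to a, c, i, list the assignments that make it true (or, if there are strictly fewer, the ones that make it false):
is false only for:
  a=True, c=True, i=True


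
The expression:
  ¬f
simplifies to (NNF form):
¬f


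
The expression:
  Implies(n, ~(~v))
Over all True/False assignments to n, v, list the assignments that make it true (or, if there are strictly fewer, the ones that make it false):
is false only for:
  n=True, v=False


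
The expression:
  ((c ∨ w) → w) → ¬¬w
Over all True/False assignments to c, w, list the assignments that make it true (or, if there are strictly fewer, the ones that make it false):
is false only for:
  c=False, w=False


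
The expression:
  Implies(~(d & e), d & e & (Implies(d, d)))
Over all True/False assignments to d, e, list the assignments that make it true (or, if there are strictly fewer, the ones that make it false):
is true only for:
  d=True, e=True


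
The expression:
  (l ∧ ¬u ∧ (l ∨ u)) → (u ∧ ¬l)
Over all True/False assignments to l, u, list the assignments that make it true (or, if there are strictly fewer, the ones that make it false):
is false only for:
  l=True, u=False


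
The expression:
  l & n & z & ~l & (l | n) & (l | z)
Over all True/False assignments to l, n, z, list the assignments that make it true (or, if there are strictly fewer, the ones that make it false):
is never true.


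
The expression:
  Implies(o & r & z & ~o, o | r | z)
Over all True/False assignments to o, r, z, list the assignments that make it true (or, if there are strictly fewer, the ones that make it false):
is always true.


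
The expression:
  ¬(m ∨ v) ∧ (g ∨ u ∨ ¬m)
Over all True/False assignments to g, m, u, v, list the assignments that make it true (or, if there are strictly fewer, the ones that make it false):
is true only for:
  g=False, m=False, u=False, v=False;
  g=False, m=False, u=True, v=False;
  g=True, m=False, u=False, v=False;
  g=True, m=False, u=True, v=False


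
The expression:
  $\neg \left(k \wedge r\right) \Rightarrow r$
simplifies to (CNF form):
$r$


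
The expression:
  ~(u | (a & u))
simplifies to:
~u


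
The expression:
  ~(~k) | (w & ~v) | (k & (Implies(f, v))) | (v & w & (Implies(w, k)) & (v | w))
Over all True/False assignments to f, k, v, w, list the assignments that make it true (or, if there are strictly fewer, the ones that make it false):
is false only for:
  f=False, k=False, v=False, w=False;
  f=False, k=False, v=True, w=False;
  f=False, k=False, v=True, w=True;
  f=True, k=False, v=False, w=False;
  f=True, k=False, v=True, w=False;
  f=True, k=False, v=True, w=True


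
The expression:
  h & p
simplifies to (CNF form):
h & p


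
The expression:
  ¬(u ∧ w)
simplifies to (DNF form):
¬u ∨ ¬w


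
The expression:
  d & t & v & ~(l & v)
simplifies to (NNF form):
d & t & v & ~l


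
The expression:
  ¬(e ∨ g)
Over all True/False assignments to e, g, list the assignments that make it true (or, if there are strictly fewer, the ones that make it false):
is true only for:
  e=False, g=False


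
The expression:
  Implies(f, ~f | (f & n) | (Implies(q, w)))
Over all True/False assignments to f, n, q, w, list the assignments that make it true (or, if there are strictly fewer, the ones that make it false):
is false only for:
  f=True, n=False, q=True, w=False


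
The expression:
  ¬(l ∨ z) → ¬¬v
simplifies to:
l ∨ v ∨ z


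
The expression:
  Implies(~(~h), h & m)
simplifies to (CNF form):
m | ~h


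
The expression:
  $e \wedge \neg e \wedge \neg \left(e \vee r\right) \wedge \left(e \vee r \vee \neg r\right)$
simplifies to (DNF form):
$\text{False}$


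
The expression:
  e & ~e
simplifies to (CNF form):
False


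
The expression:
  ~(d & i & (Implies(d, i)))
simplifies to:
~d | ~i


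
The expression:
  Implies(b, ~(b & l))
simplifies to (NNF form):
~b | ~l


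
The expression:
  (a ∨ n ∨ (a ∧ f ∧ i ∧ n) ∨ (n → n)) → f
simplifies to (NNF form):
f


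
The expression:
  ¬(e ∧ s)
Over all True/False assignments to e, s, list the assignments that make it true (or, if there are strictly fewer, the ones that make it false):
is false only for:
  e=True, s=True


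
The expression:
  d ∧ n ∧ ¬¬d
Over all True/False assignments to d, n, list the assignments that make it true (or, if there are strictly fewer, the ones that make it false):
is true only for:
  d=True, n=True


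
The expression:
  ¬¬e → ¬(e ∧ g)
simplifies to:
¬e ∨ ¬g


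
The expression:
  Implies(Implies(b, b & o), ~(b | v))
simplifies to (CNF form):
(b | ~v) & (~b | ~o)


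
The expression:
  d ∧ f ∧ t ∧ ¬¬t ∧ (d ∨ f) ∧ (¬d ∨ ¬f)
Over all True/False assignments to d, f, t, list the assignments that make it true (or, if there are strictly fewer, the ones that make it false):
is never true.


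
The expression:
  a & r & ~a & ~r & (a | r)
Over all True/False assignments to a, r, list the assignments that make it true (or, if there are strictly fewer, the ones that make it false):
is never true.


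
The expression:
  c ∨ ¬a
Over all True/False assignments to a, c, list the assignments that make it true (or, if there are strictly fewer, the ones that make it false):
is false only for:
  a=True, c=False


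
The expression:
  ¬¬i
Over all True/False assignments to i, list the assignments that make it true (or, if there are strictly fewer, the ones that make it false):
is true only for:
  i=True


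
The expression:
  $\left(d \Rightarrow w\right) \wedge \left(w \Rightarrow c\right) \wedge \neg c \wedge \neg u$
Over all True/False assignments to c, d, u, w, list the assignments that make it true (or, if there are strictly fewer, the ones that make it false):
is true only for:
  c=False, d=False, u=False, w=False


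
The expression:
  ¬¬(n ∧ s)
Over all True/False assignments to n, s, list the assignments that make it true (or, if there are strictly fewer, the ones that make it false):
is true only for:
  n=True, s=True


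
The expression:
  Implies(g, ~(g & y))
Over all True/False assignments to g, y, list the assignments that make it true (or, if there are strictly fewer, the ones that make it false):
is false only for:
  g=True, y=True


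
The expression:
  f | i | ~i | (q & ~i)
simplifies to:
True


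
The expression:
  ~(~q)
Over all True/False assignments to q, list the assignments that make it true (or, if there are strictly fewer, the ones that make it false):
is true only for:
  q=True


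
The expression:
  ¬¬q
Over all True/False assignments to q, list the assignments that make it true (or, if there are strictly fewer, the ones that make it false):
is true only for:
  q=True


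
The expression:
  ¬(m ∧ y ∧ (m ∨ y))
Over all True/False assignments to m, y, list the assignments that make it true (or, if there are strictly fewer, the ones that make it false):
is false only for:
  m=True, y=True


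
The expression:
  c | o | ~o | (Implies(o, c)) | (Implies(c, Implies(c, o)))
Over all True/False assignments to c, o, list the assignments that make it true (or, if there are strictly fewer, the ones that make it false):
is always true.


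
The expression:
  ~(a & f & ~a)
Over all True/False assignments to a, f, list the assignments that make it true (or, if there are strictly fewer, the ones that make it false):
is always true.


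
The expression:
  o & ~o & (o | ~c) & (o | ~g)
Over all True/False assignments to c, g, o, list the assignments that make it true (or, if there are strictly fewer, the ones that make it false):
is never true.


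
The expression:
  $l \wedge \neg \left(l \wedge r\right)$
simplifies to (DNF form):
$l \wedge \neg r$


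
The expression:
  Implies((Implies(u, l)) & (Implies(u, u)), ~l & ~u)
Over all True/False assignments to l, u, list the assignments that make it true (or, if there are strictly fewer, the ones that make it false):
is true only for:
  l=False, u=False;
  l=False, u=True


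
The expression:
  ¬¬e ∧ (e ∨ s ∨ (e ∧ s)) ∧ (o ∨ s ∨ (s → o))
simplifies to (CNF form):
e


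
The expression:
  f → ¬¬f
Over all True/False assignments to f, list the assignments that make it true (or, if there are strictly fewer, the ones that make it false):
is always true.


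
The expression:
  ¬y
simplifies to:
¬y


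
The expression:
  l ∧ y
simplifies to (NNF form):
l ∧ y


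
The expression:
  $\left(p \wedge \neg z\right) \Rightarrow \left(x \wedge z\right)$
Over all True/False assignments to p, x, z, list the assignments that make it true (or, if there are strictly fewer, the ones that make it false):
is false only for:
  p=True, x=False, z=False;
  p=True, x=True, z=False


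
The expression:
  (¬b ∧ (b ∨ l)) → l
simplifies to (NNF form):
True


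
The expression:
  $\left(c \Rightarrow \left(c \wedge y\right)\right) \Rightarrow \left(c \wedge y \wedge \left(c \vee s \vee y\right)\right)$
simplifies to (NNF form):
$c$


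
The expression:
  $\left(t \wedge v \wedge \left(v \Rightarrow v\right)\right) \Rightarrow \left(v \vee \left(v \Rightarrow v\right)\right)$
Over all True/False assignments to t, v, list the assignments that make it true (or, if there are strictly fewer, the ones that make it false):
is always true.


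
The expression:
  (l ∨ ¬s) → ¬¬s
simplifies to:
s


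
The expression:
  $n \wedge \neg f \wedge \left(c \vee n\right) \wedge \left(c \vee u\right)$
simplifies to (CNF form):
$n \wedge \neg f \wedge \left(c \vee u\right)$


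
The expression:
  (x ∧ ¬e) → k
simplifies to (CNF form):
e ∨ k ∨ ¬x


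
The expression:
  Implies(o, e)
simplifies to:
e | ~o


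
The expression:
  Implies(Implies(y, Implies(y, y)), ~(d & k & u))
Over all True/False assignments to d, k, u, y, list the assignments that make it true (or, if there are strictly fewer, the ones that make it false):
is false only for:
  d=True, k=True, u=True, y=False;
  d=True, k=True, u=True, y=True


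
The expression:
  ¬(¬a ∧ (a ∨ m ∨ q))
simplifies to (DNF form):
a ∨ (¬m ∧ ¬q)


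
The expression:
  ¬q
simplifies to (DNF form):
¬q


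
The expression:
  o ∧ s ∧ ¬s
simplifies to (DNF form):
False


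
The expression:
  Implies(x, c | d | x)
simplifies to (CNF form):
True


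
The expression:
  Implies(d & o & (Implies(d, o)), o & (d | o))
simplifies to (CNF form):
True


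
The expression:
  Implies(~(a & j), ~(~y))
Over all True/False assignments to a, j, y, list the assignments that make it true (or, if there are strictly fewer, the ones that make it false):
is false only for:
  a=False, j=False, y=False;
  a=False, j=True, y=False;
  a=True, j=False, y=False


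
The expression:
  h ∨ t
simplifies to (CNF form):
h ∨ t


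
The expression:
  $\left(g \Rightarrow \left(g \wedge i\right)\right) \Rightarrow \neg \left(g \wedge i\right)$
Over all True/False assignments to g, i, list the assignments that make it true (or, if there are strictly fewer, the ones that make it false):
is false only for:
  g=True, i=True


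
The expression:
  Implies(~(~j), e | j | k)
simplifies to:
True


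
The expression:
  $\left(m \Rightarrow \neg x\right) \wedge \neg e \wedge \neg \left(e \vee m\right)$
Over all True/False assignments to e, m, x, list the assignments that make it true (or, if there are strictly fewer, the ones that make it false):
is true only for:
  e=False, m=False, x=False;
  e=False, m=False, x=True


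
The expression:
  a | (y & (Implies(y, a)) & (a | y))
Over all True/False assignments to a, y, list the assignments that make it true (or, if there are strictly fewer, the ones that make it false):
is true only for:
  a=True, y=False;
  a=True, y=True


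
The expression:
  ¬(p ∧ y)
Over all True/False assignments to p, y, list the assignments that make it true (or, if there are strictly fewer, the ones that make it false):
is false only for:
  p=True, y=True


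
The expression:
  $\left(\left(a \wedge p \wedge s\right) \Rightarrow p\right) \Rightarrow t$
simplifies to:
$t$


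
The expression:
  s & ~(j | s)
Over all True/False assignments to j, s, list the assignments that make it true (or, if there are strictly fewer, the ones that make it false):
is never true.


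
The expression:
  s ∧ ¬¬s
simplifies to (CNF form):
s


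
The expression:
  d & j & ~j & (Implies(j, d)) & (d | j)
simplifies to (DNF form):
False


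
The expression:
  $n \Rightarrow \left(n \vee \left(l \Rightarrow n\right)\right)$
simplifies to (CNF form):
$\text{True}$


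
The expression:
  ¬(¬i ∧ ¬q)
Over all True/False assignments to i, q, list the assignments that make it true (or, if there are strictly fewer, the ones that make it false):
is false only for:
  i=False, q=False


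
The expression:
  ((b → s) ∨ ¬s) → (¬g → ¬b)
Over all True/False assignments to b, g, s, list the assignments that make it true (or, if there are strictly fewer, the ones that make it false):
is false only for:
  b=True, g=False, s=False;
  b=True, g=False, s=True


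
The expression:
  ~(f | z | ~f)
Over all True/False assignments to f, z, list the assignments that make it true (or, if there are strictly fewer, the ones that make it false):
is never true.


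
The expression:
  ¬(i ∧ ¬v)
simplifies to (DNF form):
v ∨ ¬i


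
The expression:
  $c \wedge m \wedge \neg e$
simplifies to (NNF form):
$c \wedge m \wedge \neg e$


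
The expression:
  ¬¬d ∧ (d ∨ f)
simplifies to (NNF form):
d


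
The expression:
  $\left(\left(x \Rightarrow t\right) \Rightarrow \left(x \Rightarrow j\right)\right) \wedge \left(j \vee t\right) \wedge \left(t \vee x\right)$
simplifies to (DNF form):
$\left(j \wedge x\right) \vee \left(t \wedge \neg x\right)$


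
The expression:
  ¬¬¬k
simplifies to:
¬k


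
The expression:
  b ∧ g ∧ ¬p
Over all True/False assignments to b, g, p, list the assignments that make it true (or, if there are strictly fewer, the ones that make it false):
is true only for:
  b=True, g=True, p=False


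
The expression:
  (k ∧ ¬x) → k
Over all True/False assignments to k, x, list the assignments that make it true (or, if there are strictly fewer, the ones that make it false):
is always true.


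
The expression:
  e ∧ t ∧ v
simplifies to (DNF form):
e ∧ t ∧ v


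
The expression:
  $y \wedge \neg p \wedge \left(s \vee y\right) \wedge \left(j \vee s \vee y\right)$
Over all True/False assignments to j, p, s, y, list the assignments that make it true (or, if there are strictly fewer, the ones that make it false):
is true only for:
  j=False, p=False, s=False, y=True;
  j=False, p=False, s=True, y=True;
  j=True, p=False, s=False, y=True;
  j=True, p=False, s=True, y=True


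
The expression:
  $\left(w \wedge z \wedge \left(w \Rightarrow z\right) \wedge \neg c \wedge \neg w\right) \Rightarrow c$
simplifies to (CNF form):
$\text{True}$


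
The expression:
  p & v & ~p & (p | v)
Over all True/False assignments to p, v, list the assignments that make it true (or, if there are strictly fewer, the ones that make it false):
is never true.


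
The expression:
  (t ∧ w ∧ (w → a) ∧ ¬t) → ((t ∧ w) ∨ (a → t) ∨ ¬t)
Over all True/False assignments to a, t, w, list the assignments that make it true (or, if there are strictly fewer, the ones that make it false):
is always true.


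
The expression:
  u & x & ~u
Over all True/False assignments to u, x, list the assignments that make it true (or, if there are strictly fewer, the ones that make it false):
is never true.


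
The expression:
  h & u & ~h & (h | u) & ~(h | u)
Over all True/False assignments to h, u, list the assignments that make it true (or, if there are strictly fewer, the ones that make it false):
is never true.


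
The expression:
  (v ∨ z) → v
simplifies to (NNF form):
v ∨ ¬z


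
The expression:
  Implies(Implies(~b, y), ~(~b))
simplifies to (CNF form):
b | ~y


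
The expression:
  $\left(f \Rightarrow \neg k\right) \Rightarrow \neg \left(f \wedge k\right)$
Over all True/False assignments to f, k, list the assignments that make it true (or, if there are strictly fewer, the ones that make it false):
is always true.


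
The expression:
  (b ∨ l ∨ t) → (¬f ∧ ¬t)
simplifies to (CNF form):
¬t ∧ (¬b ∨ ¬f) ∧ (¬f ∨ ¬l)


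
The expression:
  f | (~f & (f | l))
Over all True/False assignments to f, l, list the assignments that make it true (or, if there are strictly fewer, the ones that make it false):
is false only for:
  f=False, l=False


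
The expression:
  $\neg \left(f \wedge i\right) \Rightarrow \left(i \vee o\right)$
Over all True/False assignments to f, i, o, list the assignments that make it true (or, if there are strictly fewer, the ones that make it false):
is false only for:
  f=False, i=False, o=False;
  f=True, i=False, o=False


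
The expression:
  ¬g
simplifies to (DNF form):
¬g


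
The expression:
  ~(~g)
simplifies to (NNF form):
g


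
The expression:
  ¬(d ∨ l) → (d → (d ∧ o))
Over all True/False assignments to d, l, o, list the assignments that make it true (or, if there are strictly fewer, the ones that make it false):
is always true.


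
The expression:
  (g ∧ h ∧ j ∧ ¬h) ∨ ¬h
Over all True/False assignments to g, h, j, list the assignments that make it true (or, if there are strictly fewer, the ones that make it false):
is true only for:
  g=False, h=False, j=False;
  g=False, h=False, j=True;
  g=True, h=False, j=False;
  g=True, h=False, j=True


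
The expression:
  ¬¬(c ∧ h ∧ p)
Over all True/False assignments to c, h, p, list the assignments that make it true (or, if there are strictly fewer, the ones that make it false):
is true only for:
  c=True, h=True, p=True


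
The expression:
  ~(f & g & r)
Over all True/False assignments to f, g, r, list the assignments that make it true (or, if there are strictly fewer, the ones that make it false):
is false only for:
  f=True, g=True, r=True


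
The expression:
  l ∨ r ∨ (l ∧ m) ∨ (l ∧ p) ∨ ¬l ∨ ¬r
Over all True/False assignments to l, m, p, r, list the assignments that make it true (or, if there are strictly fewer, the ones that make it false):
is always true.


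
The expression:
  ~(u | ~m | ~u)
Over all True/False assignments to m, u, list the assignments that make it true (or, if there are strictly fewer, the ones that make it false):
is never true.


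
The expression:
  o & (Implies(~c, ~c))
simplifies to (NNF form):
o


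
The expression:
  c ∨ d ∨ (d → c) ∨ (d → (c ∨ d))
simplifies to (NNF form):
True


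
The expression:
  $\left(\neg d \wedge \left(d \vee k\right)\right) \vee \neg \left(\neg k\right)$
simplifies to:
$k$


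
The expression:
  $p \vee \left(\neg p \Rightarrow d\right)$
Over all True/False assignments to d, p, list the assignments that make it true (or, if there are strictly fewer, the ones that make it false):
is false only for:
  d=False, p=False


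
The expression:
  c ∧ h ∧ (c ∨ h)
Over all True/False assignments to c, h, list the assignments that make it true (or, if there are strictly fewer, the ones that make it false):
is true only for:
  c=True, h=True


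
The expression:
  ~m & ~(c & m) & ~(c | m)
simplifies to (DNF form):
~c & ~m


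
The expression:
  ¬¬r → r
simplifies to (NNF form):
True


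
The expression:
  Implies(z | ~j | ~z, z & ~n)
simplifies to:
z & ~n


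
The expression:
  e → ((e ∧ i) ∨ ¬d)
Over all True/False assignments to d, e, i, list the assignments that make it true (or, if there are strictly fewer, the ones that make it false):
is false only for:
  d=True, e=True, i=False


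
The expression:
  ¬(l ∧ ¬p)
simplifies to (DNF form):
p ∨ ¬l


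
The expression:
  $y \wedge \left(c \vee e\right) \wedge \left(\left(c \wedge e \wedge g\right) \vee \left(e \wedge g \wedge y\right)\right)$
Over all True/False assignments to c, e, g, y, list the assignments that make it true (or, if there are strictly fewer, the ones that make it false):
is true only for:
  c=False, e=True, g=True, y=True;
  c=True, e=True, g=True, y=True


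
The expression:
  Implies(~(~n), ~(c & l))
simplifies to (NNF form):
~c | ~l | ~n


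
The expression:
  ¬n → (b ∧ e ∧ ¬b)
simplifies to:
n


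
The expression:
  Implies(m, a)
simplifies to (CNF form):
a | ~m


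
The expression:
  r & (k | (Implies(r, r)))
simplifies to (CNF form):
r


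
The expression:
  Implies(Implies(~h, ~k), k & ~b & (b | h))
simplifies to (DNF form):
(k & ~b) | (k & ~h)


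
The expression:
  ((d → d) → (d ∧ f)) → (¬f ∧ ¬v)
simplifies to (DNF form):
¬d ∨ ¬f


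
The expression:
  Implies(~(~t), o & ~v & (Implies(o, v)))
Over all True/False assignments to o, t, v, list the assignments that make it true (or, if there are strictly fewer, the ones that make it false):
is true only for:
  o=False, t=False, v=False;
  o=False, t=False, v=True;
  o=True, t=False, v=False;
  o=True, t=False, v=True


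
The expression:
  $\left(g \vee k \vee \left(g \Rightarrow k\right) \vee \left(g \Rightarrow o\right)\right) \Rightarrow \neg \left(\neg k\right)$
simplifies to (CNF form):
$k$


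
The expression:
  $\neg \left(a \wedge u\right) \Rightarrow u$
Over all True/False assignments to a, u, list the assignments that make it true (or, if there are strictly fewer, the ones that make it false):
is true only for:
  a=False, u=True;
  a=True, u=True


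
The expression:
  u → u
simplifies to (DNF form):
True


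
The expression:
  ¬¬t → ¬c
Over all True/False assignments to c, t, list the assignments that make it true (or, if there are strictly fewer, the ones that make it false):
is false only for:
  c=True, t=True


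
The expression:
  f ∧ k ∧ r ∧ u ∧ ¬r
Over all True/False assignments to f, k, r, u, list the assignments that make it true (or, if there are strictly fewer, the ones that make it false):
is never true.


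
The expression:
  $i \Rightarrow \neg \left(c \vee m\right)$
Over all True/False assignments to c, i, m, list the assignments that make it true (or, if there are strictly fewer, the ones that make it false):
is false only for:
  c=False, i=True, m=True;
  c=True, i=True, m=False;
  c=True, i=True, m=True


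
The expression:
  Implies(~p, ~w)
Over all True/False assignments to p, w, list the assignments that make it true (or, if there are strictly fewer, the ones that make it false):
is false only for:
  p=False, w=True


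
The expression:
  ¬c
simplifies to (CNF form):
¬c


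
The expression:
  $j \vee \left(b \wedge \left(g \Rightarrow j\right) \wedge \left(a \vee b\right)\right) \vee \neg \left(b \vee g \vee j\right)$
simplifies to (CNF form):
$j \vee \neg g$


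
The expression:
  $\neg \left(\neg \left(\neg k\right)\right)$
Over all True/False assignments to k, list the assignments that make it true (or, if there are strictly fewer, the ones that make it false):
is true only for:
  k=False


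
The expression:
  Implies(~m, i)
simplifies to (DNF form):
i | m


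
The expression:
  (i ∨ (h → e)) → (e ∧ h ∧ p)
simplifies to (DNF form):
(e ∧ h ∧ p) ∨ (h ∧ ¬e ∧ ¬i)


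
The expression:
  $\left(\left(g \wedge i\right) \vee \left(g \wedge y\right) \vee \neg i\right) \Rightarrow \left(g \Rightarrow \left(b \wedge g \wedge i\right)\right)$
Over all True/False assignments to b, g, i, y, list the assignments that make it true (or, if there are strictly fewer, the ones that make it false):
is false only for:
  b=False, g=True, i=False, y=False;
  b=False, g=True, i=False, y=True;
  b=False, g=True, i=True, y=False;
  b=False, g=True, i=True, y=True;
  b=True, g=True, i=False, y=False;
  b=True, g=True, i=False, y=True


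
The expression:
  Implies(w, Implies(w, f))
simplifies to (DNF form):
f | ~w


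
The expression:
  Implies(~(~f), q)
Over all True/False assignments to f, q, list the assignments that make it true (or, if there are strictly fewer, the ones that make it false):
is false only for:
  f=True, q=False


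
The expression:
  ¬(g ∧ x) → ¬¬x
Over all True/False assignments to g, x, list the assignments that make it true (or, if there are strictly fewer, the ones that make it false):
is true only for:
  g=False, x=True;
  g=True, x=True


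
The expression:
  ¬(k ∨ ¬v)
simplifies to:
v ∧ ¬k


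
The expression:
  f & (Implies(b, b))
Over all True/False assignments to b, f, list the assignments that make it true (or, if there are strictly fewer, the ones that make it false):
is true only for:
  b=False, f=True;
  b=True, f=True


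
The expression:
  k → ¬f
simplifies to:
¬f ∨ ¬k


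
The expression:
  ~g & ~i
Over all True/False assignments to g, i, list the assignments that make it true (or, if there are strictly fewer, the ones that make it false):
is true only for:
  g=False, i=False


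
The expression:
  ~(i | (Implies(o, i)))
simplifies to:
o & ~i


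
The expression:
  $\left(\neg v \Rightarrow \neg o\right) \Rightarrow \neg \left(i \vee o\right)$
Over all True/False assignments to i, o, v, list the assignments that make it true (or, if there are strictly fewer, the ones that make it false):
is true only for:
  i=False, o=False, v=False;
  i=False, o=False, v=True;
  i=False, o=True, v=False;
  i=True, o=True, v=False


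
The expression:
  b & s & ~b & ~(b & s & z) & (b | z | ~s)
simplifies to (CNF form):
False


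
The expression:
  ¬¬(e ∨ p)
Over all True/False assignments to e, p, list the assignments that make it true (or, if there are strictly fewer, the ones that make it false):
is false only for:
  e=False, p=False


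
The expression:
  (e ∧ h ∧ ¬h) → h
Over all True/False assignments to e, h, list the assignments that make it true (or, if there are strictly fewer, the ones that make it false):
is always true.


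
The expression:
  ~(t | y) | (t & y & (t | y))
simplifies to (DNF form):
(t & y) | (~t & ~y)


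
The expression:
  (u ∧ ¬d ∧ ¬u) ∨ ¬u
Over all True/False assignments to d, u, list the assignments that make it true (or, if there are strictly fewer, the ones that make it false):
is true only for:
  d=False, u=False;
  d=True, u=False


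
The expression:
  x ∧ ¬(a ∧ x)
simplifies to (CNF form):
x ∧ ¬a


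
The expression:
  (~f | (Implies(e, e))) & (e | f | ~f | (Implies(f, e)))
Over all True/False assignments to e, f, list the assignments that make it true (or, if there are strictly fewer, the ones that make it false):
is always true.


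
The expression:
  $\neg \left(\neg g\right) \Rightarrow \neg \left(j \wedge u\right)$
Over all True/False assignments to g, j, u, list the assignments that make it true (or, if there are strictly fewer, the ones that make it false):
is false only for:
  g=True, j=True, u=True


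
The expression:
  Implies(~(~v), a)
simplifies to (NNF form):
a | ~v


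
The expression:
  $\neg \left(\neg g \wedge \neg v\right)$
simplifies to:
$g \vee v$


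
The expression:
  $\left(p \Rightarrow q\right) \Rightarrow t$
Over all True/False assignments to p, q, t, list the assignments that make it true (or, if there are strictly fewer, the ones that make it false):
is false only for:
  p=False, q=False, t=False;
  p=False, q=True, t=False;
  p=True, q=True, t=False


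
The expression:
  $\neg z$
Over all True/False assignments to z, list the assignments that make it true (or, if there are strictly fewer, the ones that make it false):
is true only for:
  z=False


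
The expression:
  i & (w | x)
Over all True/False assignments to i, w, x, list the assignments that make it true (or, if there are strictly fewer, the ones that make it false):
is true only for:
  i=True, w=False, x=True;
  i=True, w=True, x=False;
  i=True, w=True, x=True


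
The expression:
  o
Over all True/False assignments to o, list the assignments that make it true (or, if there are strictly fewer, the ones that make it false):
is true only for:
  o=True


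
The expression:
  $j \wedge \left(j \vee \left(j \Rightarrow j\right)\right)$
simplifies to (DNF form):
$j$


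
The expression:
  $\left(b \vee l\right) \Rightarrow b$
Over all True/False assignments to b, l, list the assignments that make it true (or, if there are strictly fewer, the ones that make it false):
is false only for:
  b=False, l=True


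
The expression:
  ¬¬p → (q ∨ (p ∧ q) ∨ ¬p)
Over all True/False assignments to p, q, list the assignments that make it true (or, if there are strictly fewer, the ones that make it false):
is false only for:
  p=True, q=False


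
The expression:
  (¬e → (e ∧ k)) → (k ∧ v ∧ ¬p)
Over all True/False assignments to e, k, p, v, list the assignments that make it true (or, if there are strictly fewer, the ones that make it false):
is false only for:
  e=True, k=False, p=False, v=False;
  e=True, k=False, p=False, v=True;
  e=True, k=False, p=True, v=False;
  e=True, k=False, p=True, v=True;
  e=True, k=True, p=False, v=False;
  e=True, k=True, p=True, v=False;
  e=True, k=True, p=True, v=True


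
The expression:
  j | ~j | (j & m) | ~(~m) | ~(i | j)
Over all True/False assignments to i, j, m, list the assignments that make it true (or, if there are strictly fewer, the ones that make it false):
is always true.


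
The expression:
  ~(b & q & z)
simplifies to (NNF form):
~b | ~q | ~z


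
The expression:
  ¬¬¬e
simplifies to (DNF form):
¬e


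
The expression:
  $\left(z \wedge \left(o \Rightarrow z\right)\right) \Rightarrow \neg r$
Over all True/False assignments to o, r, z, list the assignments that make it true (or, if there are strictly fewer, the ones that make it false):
is false only for:
  o=False, r=True, z=True;
  o=True, r=True, z=True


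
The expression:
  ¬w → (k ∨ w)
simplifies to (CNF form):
k ∨ w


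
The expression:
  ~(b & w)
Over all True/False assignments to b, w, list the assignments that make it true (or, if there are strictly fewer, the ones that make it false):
is false only for:
  b=True, w=True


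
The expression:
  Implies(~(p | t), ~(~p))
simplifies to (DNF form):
p | t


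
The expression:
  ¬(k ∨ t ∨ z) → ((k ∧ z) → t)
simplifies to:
True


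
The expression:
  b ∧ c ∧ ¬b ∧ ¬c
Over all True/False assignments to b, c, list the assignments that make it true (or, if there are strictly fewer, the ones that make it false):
is never true.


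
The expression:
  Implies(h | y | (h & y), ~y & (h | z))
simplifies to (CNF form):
~y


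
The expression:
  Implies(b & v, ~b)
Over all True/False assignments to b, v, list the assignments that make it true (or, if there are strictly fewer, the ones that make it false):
is false only for:
  b=True, v=True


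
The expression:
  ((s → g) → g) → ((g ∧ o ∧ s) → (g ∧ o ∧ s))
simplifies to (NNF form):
True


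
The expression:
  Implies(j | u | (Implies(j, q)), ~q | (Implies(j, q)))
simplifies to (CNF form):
True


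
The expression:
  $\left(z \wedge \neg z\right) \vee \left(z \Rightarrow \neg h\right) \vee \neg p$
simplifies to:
$\neg h \vee \neg p \vee \neg z$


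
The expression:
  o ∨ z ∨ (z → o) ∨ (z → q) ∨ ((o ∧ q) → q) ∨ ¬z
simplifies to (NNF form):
True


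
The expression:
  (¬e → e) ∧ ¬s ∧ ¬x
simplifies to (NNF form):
e ∧ ¬s ∧ ¬x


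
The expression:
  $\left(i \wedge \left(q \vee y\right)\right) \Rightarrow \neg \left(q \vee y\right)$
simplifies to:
$\left(\neg q \wedge \neg y\right) \vee \neg i$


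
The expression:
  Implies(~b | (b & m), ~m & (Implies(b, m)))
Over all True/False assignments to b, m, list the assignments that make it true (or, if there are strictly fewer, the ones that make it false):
is true only for:
  b=False, m=False;
  b=True, m=False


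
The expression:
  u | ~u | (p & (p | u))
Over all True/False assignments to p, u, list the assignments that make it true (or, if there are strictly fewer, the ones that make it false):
is always true.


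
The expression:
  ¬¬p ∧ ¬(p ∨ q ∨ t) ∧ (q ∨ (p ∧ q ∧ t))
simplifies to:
False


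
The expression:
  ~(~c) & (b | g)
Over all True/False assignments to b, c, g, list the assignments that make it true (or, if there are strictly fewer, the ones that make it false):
is true only for:
  b=False, c=True, g=True;
  b=True, c=True, g=False;
  b=True, c=True, g=True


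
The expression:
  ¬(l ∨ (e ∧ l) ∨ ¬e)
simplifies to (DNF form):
e ∧ ¬l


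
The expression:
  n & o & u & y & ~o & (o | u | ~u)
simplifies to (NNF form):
False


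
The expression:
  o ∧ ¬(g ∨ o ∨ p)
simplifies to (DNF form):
False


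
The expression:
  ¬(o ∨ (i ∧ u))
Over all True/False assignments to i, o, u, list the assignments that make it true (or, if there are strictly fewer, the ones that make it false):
is true only for:
  i=False, o=False, u=False;
  i=False, o=False, u=True;
  i=True, o=False, u=False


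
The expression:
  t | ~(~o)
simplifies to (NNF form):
o | t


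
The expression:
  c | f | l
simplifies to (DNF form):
c | f | l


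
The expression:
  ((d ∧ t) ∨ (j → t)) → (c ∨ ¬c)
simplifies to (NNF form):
True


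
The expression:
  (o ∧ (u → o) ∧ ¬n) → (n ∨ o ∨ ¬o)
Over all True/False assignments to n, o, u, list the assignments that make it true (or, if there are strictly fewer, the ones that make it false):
is always true.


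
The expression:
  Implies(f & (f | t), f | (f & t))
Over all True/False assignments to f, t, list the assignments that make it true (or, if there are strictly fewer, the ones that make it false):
is always true.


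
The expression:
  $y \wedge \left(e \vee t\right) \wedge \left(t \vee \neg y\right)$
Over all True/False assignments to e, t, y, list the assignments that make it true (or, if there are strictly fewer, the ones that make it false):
is true only for:
  e=False, t=True, y=True;
  e=True, t=True, y=True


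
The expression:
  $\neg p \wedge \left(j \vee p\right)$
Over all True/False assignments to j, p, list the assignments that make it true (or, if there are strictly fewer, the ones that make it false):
is true only for:
  j=True, p=False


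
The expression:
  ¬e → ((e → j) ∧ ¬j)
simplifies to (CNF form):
e ∨ ¬j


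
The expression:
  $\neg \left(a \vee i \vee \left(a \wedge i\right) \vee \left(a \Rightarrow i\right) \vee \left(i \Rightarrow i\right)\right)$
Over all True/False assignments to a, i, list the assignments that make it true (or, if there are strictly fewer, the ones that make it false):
is never true.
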